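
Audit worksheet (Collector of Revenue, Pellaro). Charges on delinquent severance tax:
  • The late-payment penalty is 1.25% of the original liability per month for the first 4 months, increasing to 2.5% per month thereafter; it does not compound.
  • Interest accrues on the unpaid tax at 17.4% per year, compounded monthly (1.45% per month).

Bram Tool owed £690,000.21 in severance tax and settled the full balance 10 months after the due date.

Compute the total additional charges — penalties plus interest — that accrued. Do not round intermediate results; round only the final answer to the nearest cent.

£244,837.28

Penalty, months 1–4: 4 × 1.25% × £690,000.21 = £34,500.01…
Penalty, months 5–10: 6 × 2.5% × £690,000.21 = £103,500.03…
Interest: £690,000.21 × ((1 + 0.0145)^10 − 1) = £690,000.21 × 0.1548365… = £106,837.2393…
Penalties + interest = £138,000.0420 + £106,837.2393… = £244,837.28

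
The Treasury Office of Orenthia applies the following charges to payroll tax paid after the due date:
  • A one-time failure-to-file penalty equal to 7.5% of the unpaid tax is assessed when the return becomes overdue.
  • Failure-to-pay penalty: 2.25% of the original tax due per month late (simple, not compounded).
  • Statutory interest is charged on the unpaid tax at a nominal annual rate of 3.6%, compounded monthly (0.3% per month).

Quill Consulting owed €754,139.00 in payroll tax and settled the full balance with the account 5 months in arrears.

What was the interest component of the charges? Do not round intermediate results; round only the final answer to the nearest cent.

Interest: €754,139.00 × ((1 + 0.003)^5 − 1) = €754,139.00 × 0.0150903… = €11,380.1614…

€11,380.16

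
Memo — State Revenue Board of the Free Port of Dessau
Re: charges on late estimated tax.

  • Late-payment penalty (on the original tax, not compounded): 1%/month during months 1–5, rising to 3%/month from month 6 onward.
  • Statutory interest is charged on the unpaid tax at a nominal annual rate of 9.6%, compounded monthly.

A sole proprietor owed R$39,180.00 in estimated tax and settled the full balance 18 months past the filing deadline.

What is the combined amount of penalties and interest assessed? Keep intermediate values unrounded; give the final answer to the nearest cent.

Penalty, months 1–5: 5 × 1% × R$39,180.00 = R$1,959.00
Penalty, months 6–18: 13 × 3% × R$39,180.00 = R$15,280.20
Interest (9.6%/yr ÷ 12 = 0.8%/month): R$39,180.00 × ((1 + 0.008)^18 − 1) = R$6,042.4419…
Penalties + interest = R$17,239.2000 + R$6,042.4419… = R$23,281.64

R$23,281.64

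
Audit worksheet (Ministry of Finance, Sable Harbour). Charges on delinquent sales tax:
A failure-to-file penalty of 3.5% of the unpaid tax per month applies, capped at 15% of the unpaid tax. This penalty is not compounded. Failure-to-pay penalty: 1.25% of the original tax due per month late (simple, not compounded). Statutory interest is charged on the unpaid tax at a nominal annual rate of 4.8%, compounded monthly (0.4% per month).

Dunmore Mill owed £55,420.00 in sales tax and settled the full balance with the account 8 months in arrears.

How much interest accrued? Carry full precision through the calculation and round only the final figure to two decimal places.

£1,798.47

Interest: £55,420.00 × ((1 + 0.004)^8 − 1) = £55,420.00 × 0.0324516… = £1,798.4678…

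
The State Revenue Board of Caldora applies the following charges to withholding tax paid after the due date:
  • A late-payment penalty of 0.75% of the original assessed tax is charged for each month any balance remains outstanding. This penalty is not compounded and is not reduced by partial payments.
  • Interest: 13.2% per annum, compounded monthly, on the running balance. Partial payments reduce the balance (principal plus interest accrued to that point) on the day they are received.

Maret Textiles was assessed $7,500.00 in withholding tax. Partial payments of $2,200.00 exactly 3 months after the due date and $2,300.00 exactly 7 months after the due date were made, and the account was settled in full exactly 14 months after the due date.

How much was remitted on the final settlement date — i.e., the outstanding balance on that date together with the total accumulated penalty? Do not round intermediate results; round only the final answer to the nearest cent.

$4,564.44

Monthly rate = 13.2% ÷ 12 = 1.1%
Balance at month 3: $7,500.0000 × (1 + 0.011)^3 = $7,750.2325…
After $2,200.00 payment: $7,750.2325… − $2,200.00 = $5,550.2325…
Balance at month 7: $5,550.2325… × (1 + 0.011)^4 = $5,798.5018…
After $2,300.00 payment: $5,798.5018… − $2,300.00 = $3,498.5018…
Balance at month 14: $3,498.5018… × (1 + 0.011)^7 = $3,776.9409…
Penalty: 14 × 0.75% × $7,500.00 = $787.50
Final settlement = outstanding balance + penalty = $3,776.9409… + $787.50 = $4,564.44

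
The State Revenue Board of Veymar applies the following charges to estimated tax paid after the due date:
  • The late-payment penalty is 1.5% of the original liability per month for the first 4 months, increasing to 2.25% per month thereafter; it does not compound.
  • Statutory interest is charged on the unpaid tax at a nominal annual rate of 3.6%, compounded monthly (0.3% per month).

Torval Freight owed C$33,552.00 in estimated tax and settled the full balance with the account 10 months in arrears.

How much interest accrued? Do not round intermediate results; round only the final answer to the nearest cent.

C$1,020.26

Interest: C$33,552.00 × ((1 + 0.003)^10 − 1) = C$33,552.00 × 0.0304083… = C$1,020.2578…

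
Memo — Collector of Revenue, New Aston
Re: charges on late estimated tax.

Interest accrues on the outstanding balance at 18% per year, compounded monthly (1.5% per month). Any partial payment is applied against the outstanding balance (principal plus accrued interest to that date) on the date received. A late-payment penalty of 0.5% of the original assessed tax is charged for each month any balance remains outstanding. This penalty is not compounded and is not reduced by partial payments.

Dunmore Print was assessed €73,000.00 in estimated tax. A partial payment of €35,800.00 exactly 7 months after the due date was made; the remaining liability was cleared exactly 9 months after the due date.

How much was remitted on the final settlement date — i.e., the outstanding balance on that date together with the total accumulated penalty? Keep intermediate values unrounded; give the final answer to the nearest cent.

Balance at month 7: €73,000.0000 × (1 + 0.015)^7 = €81,018.6786…
After €35,800.00 payment: €81,018.6786… − €35,800.00 = €45,218.6786…
Balance at month 9: €45,218.6786… × (1 + 0.015)^2 = €46,585.4132…
Penalty: 9 × 0.5% × €73,000.00 = €3,285.00
Final settlement = outstanding balance + penalty = €46,585.4132… + €3,285.00 = €49,870.41

€49,870.41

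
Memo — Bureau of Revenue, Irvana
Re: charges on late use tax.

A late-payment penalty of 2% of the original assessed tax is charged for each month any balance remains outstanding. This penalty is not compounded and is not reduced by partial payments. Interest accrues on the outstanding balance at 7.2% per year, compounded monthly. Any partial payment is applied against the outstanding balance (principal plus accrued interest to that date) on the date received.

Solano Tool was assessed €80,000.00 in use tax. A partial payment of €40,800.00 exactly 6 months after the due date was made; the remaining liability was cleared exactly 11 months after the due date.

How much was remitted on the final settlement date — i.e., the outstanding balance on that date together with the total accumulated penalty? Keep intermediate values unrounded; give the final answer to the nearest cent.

€61,002.51

Monthly rate = 7.2% ÷ 12 = 0.6%
Balance at month 6: €80,000.0000 × (1 + 0.006)^6 = €82,923.5472…
After €40,800.00 payment: €82,923.5472… − €40,800.00 = €42,123.5472…
Balance at month 11: €42,123.5472… × (1 + 0.006)^5 = €43,402.5093…
Penalty: 11 × 2% × €80,000.00 = €17,600.00
Final settlement = outstanding balance + penalty = €43,402.5093… + €17,600.00 = €61,002.51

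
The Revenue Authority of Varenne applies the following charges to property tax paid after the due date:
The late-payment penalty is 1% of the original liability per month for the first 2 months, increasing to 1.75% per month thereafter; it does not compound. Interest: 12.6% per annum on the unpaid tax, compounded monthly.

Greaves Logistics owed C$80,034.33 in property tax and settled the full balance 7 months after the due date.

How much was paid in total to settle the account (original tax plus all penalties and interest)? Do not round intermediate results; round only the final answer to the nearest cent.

Penalty, months 1–2: 2 × 1% × C$80,034.33 = C$1,600.69…
Penalty, months 3–7: 5 × 1.75% × C$80,034.33 = C$7,003.00…
Interest (12.6%/yr ÷ 12 = 1.05%/month): C$80,034.33 × ((1 + 0.0105)^7 − 1) = C$6,071.0997…
Total = C$80,034.33 + C$8,603.6905… + C$6,071.0997… = C$94,709.12

C$94,709.12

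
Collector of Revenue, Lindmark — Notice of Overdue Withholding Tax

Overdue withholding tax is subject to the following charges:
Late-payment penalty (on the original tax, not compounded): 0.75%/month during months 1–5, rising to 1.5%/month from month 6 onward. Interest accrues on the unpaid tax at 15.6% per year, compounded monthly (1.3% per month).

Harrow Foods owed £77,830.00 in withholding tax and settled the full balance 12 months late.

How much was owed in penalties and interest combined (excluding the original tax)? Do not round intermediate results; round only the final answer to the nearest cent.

£24,139.11

Penalty, months 1–5: 5 × 0.75% × £77,830.00 = £2,918.63…
Penalty, months 6–12: 7 × 1.5% × £77,830.00 = £8,172.15
Interest: £77,830.00 × ((1 + 0.013)^12 − 1) = £77,830.00 × 0.1676518… = £13,048.3377…
Penalties + interest = £11,090.7750 + £13,048.3377… = £24,139.11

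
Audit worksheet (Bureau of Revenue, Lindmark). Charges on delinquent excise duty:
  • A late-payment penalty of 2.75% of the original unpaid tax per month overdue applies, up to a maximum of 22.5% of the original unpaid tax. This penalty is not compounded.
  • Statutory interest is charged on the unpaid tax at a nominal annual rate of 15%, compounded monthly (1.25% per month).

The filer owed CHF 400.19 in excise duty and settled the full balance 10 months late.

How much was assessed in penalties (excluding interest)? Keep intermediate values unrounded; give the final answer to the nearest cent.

Penalty (uncapped): 10 × 2.75% × CHF 400.19 = CHF 110.05…; cap = 22.5% × CHF 400.19 = CHF 90.04… → penalty = CHF 90.04…

CHF 90.04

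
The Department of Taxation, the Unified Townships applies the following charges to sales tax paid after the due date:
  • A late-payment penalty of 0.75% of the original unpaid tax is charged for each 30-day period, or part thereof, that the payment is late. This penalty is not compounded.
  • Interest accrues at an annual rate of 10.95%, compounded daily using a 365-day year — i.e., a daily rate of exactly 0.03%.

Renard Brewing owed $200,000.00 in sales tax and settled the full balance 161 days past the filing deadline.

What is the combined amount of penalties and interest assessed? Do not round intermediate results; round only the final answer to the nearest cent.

Penalty periods: ⌈161/30⌉ = 6; penalty = 6 × 0.75% × $200,000.00 = $9,000.00
Interest: $200,000.00 × ((1 + 0.0003)^161 − 1) = $200,000.00 × 0.04947785… = $9,895.5704…
Penalties + interest = $9,000.0000 + $9,895.5704… = $18,895.57

$18,895.57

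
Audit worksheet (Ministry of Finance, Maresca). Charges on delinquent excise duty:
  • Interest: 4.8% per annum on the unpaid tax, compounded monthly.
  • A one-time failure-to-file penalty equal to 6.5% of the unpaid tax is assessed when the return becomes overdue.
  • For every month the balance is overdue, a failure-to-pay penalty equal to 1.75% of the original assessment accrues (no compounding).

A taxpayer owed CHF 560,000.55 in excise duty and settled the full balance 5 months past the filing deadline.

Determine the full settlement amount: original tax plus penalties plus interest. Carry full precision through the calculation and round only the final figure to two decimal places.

CHF 656,690.60

Failure-to-file penalty: 6.5% × CHF 560,000.55 = CHF 36,400.04…
Failure-to-pay penalty = 1.75% × CHF 560,000.55 × 5 mo = CHF 49,000.05…
Interest (4.8%/yr ÷ 12 = 0.4%/month): CHF 560,000.55 × ((1 + 0.004)^5 − 1) = CHF 11,289.9702…
Total = CHF 560,000.55 + CHF 85,400.0839… + CHF 11,289.9702… = CHF 656,690.60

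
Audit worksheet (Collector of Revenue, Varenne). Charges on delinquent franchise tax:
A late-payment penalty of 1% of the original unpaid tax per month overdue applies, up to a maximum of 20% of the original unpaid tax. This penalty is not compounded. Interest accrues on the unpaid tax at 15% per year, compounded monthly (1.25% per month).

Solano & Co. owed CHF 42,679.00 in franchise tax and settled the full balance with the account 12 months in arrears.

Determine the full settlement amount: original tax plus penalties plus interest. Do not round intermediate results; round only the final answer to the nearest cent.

Penalty: 12 × 1% × CHF 42,679.00 = CHF 5,121.48 (below the 20% cap of CHF 8,535.80)
Interest: CHF 42,679.00 × ((1 + 0.0125)^12 − 1) = CHF 42,679.00 × 0.1607545… = CHF 6,860.8421…
Total = CHF 42,679.00 + CHF 5,121.4800 + CHF 6,860.8421… = CHF 54,661.32

CHF 54,661.32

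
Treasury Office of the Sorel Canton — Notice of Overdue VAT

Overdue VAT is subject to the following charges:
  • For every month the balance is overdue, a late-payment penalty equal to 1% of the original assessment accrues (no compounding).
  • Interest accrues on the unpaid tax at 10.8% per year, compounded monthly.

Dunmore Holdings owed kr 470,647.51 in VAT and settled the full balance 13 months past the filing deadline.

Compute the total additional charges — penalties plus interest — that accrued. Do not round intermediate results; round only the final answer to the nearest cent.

kr 119,323.86

Late-payment penalty: 13 × 1% × kr 470,647.51 = kr 61,184.18…
Interest (10.8%/yr ÷ 12 = 0.9%/month): kr 470,647.51 × ((1 + 0.009)^13 − 1) = kr 58,139.6809…
Penalties + interest = kr 61,184.1763 + kr 58,139.6809… = kr 119,323.86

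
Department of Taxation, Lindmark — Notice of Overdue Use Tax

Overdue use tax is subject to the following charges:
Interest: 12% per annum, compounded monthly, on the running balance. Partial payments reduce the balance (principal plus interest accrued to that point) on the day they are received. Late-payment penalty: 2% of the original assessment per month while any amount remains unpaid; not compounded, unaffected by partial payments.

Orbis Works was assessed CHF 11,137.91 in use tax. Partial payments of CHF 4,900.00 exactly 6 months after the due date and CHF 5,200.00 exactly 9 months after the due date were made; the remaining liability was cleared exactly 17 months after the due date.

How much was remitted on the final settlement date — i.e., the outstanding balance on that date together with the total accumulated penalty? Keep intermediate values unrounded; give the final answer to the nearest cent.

CHF 5,879.94

Monthly rate = 12% ÷ 12 = 1%
Balance at month 6: CHF 11,137.9100 × (1 + 0.01)^6 = CHF 11,823.1159…
After CHF 4,900.00 payment: CHF 11,823.1159… − CHF 4,900.00 = CHF 6,923.1159…
Balance at month 9: CHF 6,923.1159… × (1 + 0.01)^3 = CHF 7,132.8932…
After CHF 5,200.00 payment: CHF 7,132.8932… − CHF 5,200.00 = CHF 1,932.8932…
Balance at month 17: CHF 1,932.8932… × (1 + 0.01)^8 = CHF 2,093.0464…
Penalty: 17 × 2% × CHF 11,137.91 = CHF 3,786.89…
Final settlement = outstanding balance + penalty = CHF 2,093.0464… + CHF 3,786.89… = CHF 5,879.94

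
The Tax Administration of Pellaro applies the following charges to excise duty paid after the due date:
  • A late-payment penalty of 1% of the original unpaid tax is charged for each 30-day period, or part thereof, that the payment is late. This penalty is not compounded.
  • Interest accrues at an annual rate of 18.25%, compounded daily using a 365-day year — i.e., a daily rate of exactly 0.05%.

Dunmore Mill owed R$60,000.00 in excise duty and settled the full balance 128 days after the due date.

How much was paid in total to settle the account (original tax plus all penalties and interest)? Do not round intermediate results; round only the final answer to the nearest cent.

R$66,964.52

Penalty periods: ⌈128/30⌉ = 5; penalty = 5 × 1% × R$60,000.00 = R$3,000.00
Interest: R$60,000.00 × ((1 + 0.0005)^128 − 1) = R$60,000.00 × 0.06607535… = R$3,964.5208…
Total = R$60,000.00 + R$3,000.0000 + R$3,964.5208… = R$66,964.52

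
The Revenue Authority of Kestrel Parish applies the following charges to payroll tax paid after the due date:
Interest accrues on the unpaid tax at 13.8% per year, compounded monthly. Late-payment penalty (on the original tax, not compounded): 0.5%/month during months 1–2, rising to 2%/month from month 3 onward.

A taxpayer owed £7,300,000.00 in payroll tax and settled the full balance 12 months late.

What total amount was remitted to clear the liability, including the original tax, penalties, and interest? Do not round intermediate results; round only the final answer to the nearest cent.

Penalty, months 1–2: 2 × 0.5% × £7,300,000.00 = £73,000.00
Penalty, months 3–12: 10 × 2% × £7,300,000.00 = £1,460,000.00
Interest (13.8%/yr ÷ 12 = 1.15%/month): £7,300,000.00 × ((1 + 0.0115)^12 − 1) = £1,073,624.9542…
Total = £7,300,000.00 + £1,533,000.0000 + £1,073,624.9542… = £9,906,624.95

£9,906,624.95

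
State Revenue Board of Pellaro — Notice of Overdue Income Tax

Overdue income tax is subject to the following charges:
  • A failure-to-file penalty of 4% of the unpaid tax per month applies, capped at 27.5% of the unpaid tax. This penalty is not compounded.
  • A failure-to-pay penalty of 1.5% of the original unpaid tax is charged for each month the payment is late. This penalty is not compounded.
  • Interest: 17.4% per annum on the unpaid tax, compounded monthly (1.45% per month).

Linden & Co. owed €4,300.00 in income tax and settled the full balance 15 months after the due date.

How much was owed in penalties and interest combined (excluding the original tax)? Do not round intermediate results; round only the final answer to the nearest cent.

€3,186.41

Failure-to-file: 15 × 4% × €4,300.00 = €2,580.00, capped at 27.5% × €4,300.00 = €1,182.50
Failure-to-pay penalty: 15 × 1.5% × €4,300.00 = €967.50
Interest: €4,300.00 × ((1 + 0.0145)^15 − 1) = €4,300.00 × 0.2410257… = €1,036.4105…
Penalties + interest = €2,150.0000 + €1,036.4105… = €3,186.41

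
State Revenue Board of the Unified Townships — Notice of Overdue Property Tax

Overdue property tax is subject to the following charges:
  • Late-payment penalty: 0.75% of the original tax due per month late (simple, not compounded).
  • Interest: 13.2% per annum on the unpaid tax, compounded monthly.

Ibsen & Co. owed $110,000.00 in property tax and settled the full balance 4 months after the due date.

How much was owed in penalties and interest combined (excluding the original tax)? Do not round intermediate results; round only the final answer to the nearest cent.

$8,220.45

Late-payment penalty = 0.75% × $110,000.00 × 4 mo = $3,300.00
Interest (13.2%/yr ÷ 12 = 1.1%/month): $110,000.00 × ((1 + 0.011)^4 − 1) = $4,920.4473…
Penalties + interest = $3,300.0000 + $4,920.4473… = $8,220.45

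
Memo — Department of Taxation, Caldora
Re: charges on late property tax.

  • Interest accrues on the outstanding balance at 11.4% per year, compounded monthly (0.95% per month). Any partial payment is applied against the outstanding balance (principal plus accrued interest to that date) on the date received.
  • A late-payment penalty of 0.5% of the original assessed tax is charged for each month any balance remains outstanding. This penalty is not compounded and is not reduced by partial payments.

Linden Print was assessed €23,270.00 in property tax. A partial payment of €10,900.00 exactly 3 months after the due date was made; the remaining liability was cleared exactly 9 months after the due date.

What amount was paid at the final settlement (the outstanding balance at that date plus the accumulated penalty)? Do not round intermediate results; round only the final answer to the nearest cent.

Balance at month 3: €23,270.0000 × (1 + 0.0095)^3 = €23,939.5153…
After €10,900.00 payment: €23,939.5153… − €10,900.00 = €13,039.5153…
Balance at month 9: €13,039.5153… × (1 + 0.0095)^6 = €13,800.6451…
Penalty: 9 × 0.5% × €23,270.00 = €1,047.15
Final settlement = outstanding balance + penalty = €13,800.6451… + €1,047.15 = €14,847.80

€14,847.80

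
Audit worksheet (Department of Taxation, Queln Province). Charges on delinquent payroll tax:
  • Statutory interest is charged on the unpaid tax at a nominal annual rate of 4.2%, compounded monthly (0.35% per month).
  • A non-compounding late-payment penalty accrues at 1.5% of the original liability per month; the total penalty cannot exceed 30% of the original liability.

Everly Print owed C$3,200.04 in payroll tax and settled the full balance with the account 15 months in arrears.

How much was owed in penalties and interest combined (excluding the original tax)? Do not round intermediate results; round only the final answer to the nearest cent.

Penalty: 15 × 1.5% × C$3,200.04 = C$720.01… (below the 30% cap of C$960.01…)
Interest: C$3,200.04 × ((1 + 0.0035)^15 − 1) = C$3,200.04 × 0.0538060… = C$172.1812…
Penalties + interest = C$720.0090 + C$172.1812… = C$892.19

C$892.19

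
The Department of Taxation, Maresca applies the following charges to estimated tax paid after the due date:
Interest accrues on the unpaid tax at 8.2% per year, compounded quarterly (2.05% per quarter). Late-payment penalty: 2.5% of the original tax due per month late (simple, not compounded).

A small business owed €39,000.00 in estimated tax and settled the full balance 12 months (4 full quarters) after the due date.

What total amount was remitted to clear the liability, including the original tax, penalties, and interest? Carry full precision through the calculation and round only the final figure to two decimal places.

Late-payment penalty = 2.5% × €39,000.00 × 12 mo = €11,700.00
Interest: €39,000.00 × ((1 + 0.0205)^4 − 1) = €39,000.00 × 0.0845561… = €3,297.6893…
Total = €39,000.00 + €11,700.0000 + €3,297.6893… = €53,997.69

€53,997.69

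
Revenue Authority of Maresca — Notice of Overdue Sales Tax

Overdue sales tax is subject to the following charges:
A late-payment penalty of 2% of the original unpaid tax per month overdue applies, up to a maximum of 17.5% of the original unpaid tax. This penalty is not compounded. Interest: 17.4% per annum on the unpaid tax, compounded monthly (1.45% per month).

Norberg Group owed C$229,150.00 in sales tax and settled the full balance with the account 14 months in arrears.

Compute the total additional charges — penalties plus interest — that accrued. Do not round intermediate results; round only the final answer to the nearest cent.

C$91,267.70

Penalty (uncapped): 14 × 2% × C$229,150.00 = C$64,162.00; cap = 17.5% × C$229,150.00 = C$40,101.25 → penalty = C$40,101.25
Interest: C$229,150.00 × ((1 + 0.0145)^14 − 1) = C$229,150.00 × 0.2232880… = C$51,166.4476…
Penalties + interest = C$40,101.2500 + C$51,166.4476… = C$91,267.70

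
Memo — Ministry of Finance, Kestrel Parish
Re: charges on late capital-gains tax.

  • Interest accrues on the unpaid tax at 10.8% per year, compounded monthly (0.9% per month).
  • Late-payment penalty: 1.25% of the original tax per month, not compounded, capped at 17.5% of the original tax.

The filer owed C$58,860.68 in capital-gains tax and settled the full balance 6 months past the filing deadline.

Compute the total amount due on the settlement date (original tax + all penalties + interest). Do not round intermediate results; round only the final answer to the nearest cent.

Penalty: 6 × 1.25% × C$58,860.68 = C$4,414.55… (below the 17.5% cap of C$10,300.62…)
Interest: C$58,860.68 × ((1 + 0.009)^6 − 1) = C$58,860.68 × 0.0552297… = C$3,250.8564…
Total = C$58,860.68 + C$4,414.5510 + C$3,250.8564… = C$66,526.09

C$66,526.09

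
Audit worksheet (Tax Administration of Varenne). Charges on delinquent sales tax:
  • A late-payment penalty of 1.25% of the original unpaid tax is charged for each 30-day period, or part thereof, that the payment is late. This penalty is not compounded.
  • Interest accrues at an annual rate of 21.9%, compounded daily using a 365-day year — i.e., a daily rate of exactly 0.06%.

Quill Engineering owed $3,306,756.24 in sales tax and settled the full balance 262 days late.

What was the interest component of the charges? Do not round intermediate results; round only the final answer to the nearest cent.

Interest: $3,306,756.24 × ((1 + 0.0006)^262 − 1) = $3,306,756.24 × 0.17017447… = $562,725.4964…

$562,725.50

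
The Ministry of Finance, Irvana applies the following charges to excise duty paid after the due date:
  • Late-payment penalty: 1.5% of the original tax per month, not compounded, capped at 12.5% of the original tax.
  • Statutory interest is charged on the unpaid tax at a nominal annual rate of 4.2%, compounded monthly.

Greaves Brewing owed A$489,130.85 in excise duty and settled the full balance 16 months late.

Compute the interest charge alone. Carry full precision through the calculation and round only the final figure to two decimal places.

Interest (4.2%/yr ÷ 12 = 0.35%/month): A$489,130.85 × ((1 + 0.0035)^16 − 1) = A$28,122.2287…

A$28,122.23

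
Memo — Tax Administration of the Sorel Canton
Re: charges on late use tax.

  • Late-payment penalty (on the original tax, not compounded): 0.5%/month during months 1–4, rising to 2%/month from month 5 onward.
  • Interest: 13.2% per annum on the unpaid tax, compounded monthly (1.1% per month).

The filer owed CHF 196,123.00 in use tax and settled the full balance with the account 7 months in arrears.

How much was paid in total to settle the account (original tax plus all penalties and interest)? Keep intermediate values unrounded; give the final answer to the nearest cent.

CHF 227,421.90

Penalty, months 1–4: 4 × 0.5% × CHF 196,123.00 = CHF 3,922.46
Penalty, months 5–7: 3 × 2% × CHF 196,123.00 = CHF 11,767.38
Interest: CHF 196,123.00 × ((1 + 0.011)^7 − 1) = CHF 196,123.00 × 0.0795881… = CHF 15,609.0571…
Total = CHF 196,123.00 + CHF 15,689.8400 + CHF 15,609.0571… = CHF 227,421.90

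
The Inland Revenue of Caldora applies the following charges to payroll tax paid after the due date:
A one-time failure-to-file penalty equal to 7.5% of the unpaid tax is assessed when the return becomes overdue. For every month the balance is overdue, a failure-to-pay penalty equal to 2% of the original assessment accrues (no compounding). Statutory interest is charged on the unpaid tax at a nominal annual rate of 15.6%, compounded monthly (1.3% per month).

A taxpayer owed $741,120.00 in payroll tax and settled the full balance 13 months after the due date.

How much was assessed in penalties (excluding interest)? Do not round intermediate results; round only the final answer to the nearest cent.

$248,275.20

Failure-to-file penalty: 7.5% × $741,120.00 = $55,584.00
Failure-to-pay penalty = 2% × $741,120.00 × 13 mo = $192,691.20
Total penalty = $55,584.00 + $192,691.20 = $248,275.20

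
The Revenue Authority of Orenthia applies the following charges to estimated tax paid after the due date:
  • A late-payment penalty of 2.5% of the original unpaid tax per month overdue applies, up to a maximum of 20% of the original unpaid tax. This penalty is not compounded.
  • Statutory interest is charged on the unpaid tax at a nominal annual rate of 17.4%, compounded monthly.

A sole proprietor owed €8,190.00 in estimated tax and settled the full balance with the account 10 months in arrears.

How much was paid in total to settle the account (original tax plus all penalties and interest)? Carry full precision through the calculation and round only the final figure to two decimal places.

Penalty (uncapped): 10 × 2.5% × €8,190.00 = €2,047.50; cap = 20% × €8,190.00 = €1,638.00 → penalty = €1,638.00
Interest (17.4%/yr ÷ 12 = 1.45%/month): €8,190.00 × ((1 + 0.0145)^10 − 1) = €1,268.1112…
Total = €8,190.00 + €1,638.0000 + €1,268.1112… = €11,096.11

€11,096.11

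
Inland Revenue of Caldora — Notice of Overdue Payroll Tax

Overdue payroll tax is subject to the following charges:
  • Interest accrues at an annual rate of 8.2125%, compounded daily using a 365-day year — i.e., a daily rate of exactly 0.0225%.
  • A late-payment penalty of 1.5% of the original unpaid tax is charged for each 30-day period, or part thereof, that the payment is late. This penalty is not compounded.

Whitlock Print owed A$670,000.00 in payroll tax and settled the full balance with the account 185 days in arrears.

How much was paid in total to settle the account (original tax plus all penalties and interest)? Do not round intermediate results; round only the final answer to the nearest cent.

Penalty periods: ⌈185/30⌉ = 7; penalty = 7 × 1.5% × A$670,000.00 = A$70,350.00
Interest: A$670,000.00 × ((1 + 0.000225)^185 − 1) = A$670,000.00 × 0.04249859… = A$28,474.0523…
Total = A$670,000.00 + A$70,350.0000 + A$28,474.0523… = A$768,824.05

A$768,824.05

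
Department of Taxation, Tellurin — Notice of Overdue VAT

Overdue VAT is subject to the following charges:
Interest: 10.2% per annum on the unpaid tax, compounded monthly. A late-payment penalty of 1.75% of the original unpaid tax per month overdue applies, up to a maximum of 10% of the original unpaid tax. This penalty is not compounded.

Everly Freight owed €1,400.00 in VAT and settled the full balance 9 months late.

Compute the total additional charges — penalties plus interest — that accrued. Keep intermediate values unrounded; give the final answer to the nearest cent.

Penalty (uncapped): 9 × 1.75% × €1,400.00 = €220.50; cap = 10% × €1,400.00 = €140.00 → penalty = €140.00
Interest (10.2%/yr ÷ 12 = 0.85%/month): €1,400.00 × ((1 + 0.0085)^9 − 1) = €110.8145…
Penalties + interest = €140.0000 + €110.8145… = €250.81

€250.81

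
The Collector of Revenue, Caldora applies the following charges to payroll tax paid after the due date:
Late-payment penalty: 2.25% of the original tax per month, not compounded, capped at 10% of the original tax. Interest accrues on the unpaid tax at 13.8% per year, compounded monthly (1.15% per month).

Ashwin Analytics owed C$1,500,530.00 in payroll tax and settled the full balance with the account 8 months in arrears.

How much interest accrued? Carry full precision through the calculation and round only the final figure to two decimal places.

Interest: C$1,500,530.00 × ((1 + 0.0115)^8 − 1) = C$1,500,530.00 × 0.0957894… = C$143,734.8753…

C$143,734.88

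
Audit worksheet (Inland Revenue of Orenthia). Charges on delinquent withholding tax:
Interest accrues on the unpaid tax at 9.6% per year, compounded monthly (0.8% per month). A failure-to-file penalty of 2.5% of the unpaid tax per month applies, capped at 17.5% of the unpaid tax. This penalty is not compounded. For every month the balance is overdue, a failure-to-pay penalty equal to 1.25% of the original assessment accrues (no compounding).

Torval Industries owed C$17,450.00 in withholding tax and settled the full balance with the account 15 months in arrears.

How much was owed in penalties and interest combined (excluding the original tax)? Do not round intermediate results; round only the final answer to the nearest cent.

Failure-to-file: 15 × 2.5% × C$17,450.00 = C$6,543.75, capped at 17.5% × C$17,450.00 = C$3,053.75
Failure-to-pay penalty = 1.25% × C$17,450.00 × 15 mo = C$3,271.88…
Interest: C$17,450.00 × ((1 + 0.008)^15 − 1) = C$17,450.00 × 0.1269587… = C$2,215.4285…
Penalties + interest = C$6,325.6250 + C$2,215.4285… = C$8,541.05

C$8,541.05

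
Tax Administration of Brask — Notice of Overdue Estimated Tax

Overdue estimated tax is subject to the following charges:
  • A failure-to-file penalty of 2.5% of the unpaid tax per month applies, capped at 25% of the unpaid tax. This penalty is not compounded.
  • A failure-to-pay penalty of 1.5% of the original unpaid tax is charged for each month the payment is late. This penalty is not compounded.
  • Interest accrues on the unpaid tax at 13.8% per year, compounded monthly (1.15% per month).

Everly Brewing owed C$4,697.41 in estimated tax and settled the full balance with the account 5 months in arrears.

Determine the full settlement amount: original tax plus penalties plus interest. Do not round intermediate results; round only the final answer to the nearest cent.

C$5,913.28

Failure-to-file: 5 × 2.5% × C$4,697.41 = C$587.18… (under the 25% cap)
Failure-to-pay penalty = 1.5% × C$4,697.41 × 5 mo = C$352.31…
Interest: C$4,697.41 × ((1 + 0.0115)^5 − 1) = C$4,697.41 × 0.0588378… = C$276.3853…
Total = C$4,697.41 + C$939.4820 + C$276.3853… = C$5,913.28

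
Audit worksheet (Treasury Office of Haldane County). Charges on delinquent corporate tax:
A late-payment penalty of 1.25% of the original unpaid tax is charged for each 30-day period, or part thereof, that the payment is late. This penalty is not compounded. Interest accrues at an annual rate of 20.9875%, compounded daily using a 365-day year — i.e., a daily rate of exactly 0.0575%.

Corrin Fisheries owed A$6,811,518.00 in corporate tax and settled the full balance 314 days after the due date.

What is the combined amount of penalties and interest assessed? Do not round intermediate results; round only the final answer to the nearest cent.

A$2,283,996.39

Penalty periods: ⌈314/30⌉ = 11; penalty = 11 × 1.25% × A$6,811,518.00 = A$936,583.73…
Interest: A$6,811,518.00 × ((1 + 0.000575)^314 − 1) = A$6,811,518.00 × 0.19781386… = A$1,347,412.6662…
Penalties + interest = A$936,583.7250 + A$1,347,412.6662… = A$2,283,996.39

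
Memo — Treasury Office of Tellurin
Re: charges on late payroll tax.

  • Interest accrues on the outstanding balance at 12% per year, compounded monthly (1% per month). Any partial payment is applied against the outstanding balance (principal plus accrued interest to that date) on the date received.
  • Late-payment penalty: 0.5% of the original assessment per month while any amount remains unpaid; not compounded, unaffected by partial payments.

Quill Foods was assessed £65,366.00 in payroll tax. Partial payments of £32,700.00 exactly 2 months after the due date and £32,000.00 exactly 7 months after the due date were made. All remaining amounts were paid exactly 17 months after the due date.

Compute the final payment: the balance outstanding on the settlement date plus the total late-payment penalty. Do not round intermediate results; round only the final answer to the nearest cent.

£9,657.76

Balance at month 2: £65,366.0000 × (1 + 0.01)^2 = £66,679.8566
After £32,700.00 payment: £66,679.8566 − £32,700.00 = £33,979.8566
Balance at month 7: £33,979.8566 × (1 + 0.01)^5 = £35,713.1708…
After £32,000.00 payment: £35,713.1708… − £32,000.00 = £3,713.1708…
Balance at month 17: £3,713.1708… × (1 + 0.01)^10 = £4,101.6506…
Penalty: 17 × 0.5% × £65,366.00 = £5,556.11
Final settlement = outstanding balance + penalty = £4,101.6506… + £5,556.11 = £9,657.76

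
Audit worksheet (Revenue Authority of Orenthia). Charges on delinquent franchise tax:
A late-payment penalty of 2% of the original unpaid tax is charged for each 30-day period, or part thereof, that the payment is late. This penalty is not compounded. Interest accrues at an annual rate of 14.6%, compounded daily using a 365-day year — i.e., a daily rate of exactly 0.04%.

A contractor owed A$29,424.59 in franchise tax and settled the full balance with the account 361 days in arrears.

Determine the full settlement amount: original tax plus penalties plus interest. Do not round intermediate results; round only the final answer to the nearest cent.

A$41,645.00

Penalty periods: ⌈361/30⌉ = 13; penalty = 13 × 2% × A$29,424.59 = A$7,650.39…
Interest: A$29,424.59 × ((1 + 0.0004)^361 − 1) = A$29,424.59 × 0.15531280… = A$4,570.0154…
Total = A$29,424.59 + A$7,650.3934 + A$4,570.0154… = A$41,645.00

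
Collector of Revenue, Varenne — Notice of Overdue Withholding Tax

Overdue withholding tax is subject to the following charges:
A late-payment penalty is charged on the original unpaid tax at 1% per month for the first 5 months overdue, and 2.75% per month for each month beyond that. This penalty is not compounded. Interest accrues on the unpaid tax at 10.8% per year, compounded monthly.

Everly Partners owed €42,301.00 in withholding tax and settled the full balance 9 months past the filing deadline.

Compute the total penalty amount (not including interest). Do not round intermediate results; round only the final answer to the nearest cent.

€6,768.16

Penalty, months 1–5: 5 × 1% × €42,301.00 = €2,115.05
Penalty, months 6–9: 4 × 2.75% × €42,301.00 = €4,653.11
Total penalty = €2,115.05 + €4,653.11 = €6,768.16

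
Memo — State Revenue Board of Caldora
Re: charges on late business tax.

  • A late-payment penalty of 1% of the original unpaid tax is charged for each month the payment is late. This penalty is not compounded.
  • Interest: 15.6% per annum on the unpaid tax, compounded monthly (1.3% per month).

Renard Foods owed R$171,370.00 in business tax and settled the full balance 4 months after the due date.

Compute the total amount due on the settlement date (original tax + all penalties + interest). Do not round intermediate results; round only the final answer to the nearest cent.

R$187,311.32

Late-payment penalty = 1% × R$171,370.00 × 4 mo = R$6,854.80
Interest: R$171,370.00 × ((1 + 0.013)^4 − 1) = R$171,370.00 × 0.0530228… = R$9,086.5201…
Total = R$171,370.00 + R$6,854.8000 + R$9,086.5201… = R$187,311.32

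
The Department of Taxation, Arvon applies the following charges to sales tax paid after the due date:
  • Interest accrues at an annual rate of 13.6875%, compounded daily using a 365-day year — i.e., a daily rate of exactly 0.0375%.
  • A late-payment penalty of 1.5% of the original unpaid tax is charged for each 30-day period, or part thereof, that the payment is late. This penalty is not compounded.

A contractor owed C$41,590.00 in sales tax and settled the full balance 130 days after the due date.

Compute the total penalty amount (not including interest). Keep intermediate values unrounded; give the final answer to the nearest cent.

Penalty periods: ⌈130/30⌉ = 5; penalty = 5 × 1.5% × C$41,590.00 = C$3,119.25

C$3,119.25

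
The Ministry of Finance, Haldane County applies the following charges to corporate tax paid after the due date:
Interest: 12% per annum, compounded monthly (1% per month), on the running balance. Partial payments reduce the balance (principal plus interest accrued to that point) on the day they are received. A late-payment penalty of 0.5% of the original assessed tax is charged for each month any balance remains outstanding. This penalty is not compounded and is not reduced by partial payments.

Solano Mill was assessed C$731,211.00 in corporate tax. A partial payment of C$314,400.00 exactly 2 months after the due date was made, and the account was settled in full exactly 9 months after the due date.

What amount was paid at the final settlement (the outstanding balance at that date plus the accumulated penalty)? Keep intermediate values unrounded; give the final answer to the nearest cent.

Balance at month 2: C$731,211.0000 × (1 + 0.01)^2 = C$745,908.3411
After C$314,400.00 payment: C$745,908.3411 − C$314,400.00 = C$431,508.3411
Balance at month 9: C$431,508.3411 × (1 + 0.01)^7 = C$462,635.3472…
Penalty: 9 × 0.5% × C$731,211.00 = C$32,904.50…
Final settlement = outstanding balance + penalty = C$462,635.3472… + C$32,904.50… = C$495,539.84

C$495,539.84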